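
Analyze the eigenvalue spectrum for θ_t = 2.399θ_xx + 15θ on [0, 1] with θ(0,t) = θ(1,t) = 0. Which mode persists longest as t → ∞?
Eigenvalues: λₙ = 2.399n²π²/1² - 15.
First three modes:
  n=1: λ₁ = 2.399π² - 15 ≈ 8.677
  n=2: λ₂ = 9.596π² - 15 ≈ 79.709
  n=3: λ₃ = 21.591π² - 15 ≈ 198.095
Since 2.399π² ≈ 23.677 > 15, all λₙ > 0.
The n=1 mode decays slowest → dominates as t → ∞.
Asymptotic: θ ~ c₁ sin(πx/1) e^{-λ₁t} with decay rate λ₁ ≈ 8.677.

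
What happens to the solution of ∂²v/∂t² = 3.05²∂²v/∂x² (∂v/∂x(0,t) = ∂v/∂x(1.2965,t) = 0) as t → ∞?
v oscillates about a mean that drifts linearly in t (generically unbounded; no decay). There is no damping, so the nonconstant modes persist as standing waves (energy conserved, no decay). But with Neumann conditions at both ends the constant mode has eigenvalue 0: the spatial mean M(t) of v satisfies M'' = 0, so M(t) = M(0) + M'(0)·t. Unless the initial velocity has zero mean (∫v_t(x,0)dx = 0), the solution grows linearly in t (unbounded, though not exponentially); if it does have zero mean, the solution stays bounded and simply oscillates.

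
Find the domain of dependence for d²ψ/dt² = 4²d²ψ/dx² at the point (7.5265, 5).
Domain of dependence: [-12.4735, 27.5265]. Signals travel at speed 4, so data within |x - 7.5265| ≤ 4·5 = 20 can reach the point.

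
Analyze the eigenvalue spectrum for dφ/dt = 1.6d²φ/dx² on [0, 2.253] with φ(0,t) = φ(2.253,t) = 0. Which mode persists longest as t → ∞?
Eigenvalues: λₙ = 1.6n²π²/2.253².
First three modes:
  n=1: λ₁ = 1.6π²/2.253² ≈ 3.111
  n=2: λ₂ = 6.4π²/2.253² ≈ 12.444 (4× faster decay)
  n=3: λ₃ = 14.4π²/2.253² ≈ 27.999 (9× faster decay)
As t → ∞, higher modes decay exponentially faster. The n=1 mode dominates: φ ~ c₁ sin(πx/2.253) e^{-λ₁t}.
Decay rate: λ₁ = 1.6π²/2.253² ≈ 3.111.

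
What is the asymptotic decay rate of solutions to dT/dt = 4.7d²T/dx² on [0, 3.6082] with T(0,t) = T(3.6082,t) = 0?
Eigenvalues: λₙ = 4.7n²π²/3.6082².
First three modes:
  n=1: λ₁ = 4.7π²/3.6082² ≈ 3.563
  n=2: λ₂ = 18.8π²/3.6082² ≈ 14.252 (4× faster decay)
  n=3: λ₃ = 42.3π²/3.6082² ≈ 32.067 (9× faster decay)
As t → ∞, higher modes decay exponentially faster. The n=1 mode dominates: T ~ c₁ sin(πx/3.6082) e^{-λ₁t}.
Decay rate: λ₁ = 4.7π²/3.6082² ≈ 3.563.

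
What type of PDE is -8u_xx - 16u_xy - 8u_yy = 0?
With A = -8, B = -16, C = -8, the discriminant is 0. This is a parabolic PDE.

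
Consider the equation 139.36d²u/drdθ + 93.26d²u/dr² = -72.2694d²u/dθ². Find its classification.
Rewriting in standard form: 93.26d²u/dr² + 139.36d²u/drdθ + 72.2694d²u/dθ² = 0. Elliptic. (A = 93.26, B = 139.36, C = 72.2694 gives B² - 4AC = -7538.167376.)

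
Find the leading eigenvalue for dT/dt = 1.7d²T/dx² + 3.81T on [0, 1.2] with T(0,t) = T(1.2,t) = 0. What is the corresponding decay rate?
Eigenvalues: λₙ = 1.7n²π²/1.2² - 3.81.
First three modes:
  n=1: λ₁ = 1.7π²/1.2² - 3.81 ≈ 7.842
  n=2: λ₂ = 6.8π²/1.2² - 3.81 ≈ 42.796
  n=3: λ₃ = 15.3π²/1.2² - 3.81 ≈ 101.055
Since 1.7π²/1.2² ≈ 11.652 > 3.81, all λₙ > 0.
The n=1 mode decays slowest → dominates as t → ∞.
Asymptotic: T ~ c₁ sin(πx/1.2) e^{-λ₁t} with decay rate λ₁ ≈ 7.842.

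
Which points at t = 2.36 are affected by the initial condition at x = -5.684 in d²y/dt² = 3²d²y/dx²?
Domain of influence: [-12.764, 1.396]. Data at x = -5.684 spreads outward at speed 3.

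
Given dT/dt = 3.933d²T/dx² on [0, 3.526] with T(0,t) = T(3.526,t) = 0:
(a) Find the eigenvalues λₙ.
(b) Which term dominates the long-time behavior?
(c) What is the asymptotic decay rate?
Eigenvalues: λₙ = 3.933n²π²/3.526².
First three modes:
  n=1: λ₁ = 3.933π²/3.526² ≈ 3.122
  n=2: λ₂ = 15.732π²/3.526² ≈ 12.489 (4× faster decay)
  n=3: λ₃ = 35.397π²/3.526² ≈ 28.1 (9× faster decay)
As t → ∞, higher modes decay exponentially faster. The n=1 mode dominates: T ~ c₁ sin(πx/3.526) e^{-λ₁t}.
Decay rate: λ₁ = 3.933π²/3.526² ≈ 3.122.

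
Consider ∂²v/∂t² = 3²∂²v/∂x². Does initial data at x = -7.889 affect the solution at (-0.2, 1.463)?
No. The domain of dependence is [-4.589, 4.189], and -7.889 is outside this interval.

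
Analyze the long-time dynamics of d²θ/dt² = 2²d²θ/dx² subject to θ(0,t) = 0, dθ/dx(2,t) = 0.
Long-time behavior: θ oscillates (no decay). Energy is conserved; the solution oscillates indefinitely as standing waves.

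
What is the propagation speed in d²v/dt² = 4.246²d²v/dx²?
Speed = 4.246. Information travels along characteristics x = x₀ ± 4.246t.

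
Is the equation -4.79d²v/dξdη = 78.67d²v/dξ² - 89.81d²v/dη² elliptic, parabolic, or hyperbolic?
Rewriting in standard form: -78.67d²v/dξ² - 4.79d²v/dξdη + 89.81d²v/dη² = 0. Computing B² - 4AC with A = -78.67, B = -4.79, C = 89.81: discriminant = 28284.3549 (positive). Answer: hyperbolic.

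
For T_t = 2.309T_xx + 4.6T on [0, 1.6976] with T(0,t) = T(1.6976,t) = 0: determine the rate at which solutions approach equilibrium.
Eigenvalues: λₙ = 2.309n²π²/1.6976² - 4.6.
First three modes:
  n=1: λ₁ = 2.309π²/1.6976² - 4.6 ≈ 3.308
  n=2: λ₂ = 9.236π²/1.6976² - 4.6 ≈ 27.031
  n=3: λ₃ = 20.781π²/1.6976² - 4.6 ≈ 66.57
Since 2.309π²/1.6976² ≈ 7.908 > 4.6, all λₙ > 0.
The n=1 mode decays slowest → dominates as t → ∞.
Asymptotic: T ~ c₁ sin(πx/1.6976) e^{-λ₁t} with decay rate λ₁ ≈ 3.308.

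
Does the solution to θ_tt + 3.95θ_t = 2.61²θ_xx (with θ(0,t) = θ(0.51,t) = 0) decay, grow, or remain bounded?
θ → 0. Damping (γ=3.95) dissipates energy; oscillations decay exponentially.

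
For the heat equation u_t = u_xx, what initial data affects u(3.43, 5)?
The entire real line. The heat equation has infinite propagation speed: any initial disturbance instantly affects all points (though exponentially small far away).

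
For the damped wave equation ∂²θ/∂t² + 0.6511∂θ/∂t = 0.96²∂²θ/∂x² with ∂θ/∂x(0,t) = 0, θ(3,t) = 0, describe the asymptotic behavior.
θ → 0. Damping (γ=0.6511) dissipates energy; oscillations decay exponentially.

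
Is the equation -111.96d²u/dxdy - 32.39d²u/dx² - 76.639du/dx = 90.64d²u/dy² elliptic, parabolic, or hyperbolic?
Rewriting in standard form: -32.39d²u/dx² - 111.96d²u/dxdy - 90.64d²u/dy² - 76.639du/dx = 0. Computing B² - 4AC with A = -32.39, B = -111.96, C = -90.64: discriminant = 791.7232 (positive). Answer: hyperbolic.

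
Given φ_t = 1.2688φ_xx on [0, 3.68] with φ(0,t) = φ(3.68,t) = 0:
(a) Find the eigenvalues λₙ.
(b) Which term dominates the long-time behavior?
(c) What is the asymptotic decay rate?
Eigenvalues: λₙ = 1.2688n²π²/3.68².
First three modes:
  n=1: λ₁ = 1.2688π²/3.68² ≈ 0.925
  n=2: λ₂ = 5.0752π²/3.68² ≈ 3.699 (4× faster decay)
  n=3: λ₃ = 11.4192π²/3.68² ≈ 8.322 (9× faster decay)
As t → ∞, higher modes decay exponentially faster. The n=1 mode dominates: φ ~ c₁ sin(πx/3.68) e^{-λ₁t}.
Decay rate: λ₁ = 1.2688π²/3.68² ≈ 0.925.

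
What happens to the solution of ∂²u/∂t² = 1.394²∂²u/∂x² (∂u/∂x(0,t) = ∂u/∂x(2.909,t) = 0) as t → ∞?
u oscillates about a mean that drifts linearly in t (generically unbounded; no decay). There is no damping, so the nonconstant modes persist as standing waves (energy conserved, no decay). But with Neumann conditions at both ends the constant mode has eigenvalue 0: the spatial mean M(t) of u satisfies M'' = 0, so M(t) = M(0) + M'(0)·t. Unless the initial velocity has zero mean (∫u_t(x,0)dx = 0), the solution grows linearly in t (unbounded, though not exponentially); if it does have zero mean, the solution stays bounded and simply oscillates.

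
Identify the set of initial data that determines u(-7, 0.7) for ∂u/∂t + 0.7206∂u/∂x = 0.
A single point: x = -7.50442. The characteristic through (-7, 0.7) is x - 0.7206t = const, so x = -7 - 0.7206·0.7 = -7.50442.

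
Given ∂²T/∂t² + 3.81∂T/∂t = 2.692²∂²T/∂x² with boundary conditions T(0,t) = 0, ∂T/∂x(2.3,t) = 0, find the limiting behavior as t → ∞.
T → 0. Damping (γ=3.81) dissipates energy; oscillations decay exponentially.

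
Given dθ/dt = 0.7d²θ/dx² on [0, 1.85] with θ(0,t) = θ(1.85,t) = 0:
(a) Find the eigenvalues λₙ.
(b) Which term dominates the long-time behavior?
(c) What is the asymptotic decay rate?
Eigenvalues: λₙ = 0.7n²π²/1.85².
First three modes:
  n=1: λ₁ = 0.7π²/1.85² ≈ 2.019
  n=2: λ₂ = 2.8π²/1.85² ≈ 8.074 (4× faster decay)
  n=3: λ₃ = 6.3π²/1.85² ≈ 18.168 (9× faster decay)
As t → ∞, higher modes decay exponentially faster. The n=1 mode dominates: θ ~ c₁ sin(πx/1.85) e^{-λ₁t}.
Decay rate: λ₁ = 0.7π²/1.85² ≈ 2.019.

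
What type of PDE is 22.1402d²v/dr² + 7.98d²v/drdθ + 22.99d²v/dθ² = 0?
With A = 22.1402, B = 7.98, C = 22.99, the discriminant is -1972.332392. This is an elliptic PDE.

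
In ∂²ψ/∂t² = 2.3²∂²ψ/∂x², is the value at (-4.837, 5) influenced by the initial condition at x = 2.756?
Yes. The domain of dependence is [-16.337, 6.663], and 2.756 ∈ [-16.337, 6.663].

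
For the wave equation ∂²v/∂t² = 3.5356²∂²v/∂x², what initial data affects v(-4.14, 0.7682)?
Domain of dependence: [-6.85604792, -1.42395208]. Signals travel at speed 3.5356, so data within |x - -4.14| ≤ 3.5356·0.7682 = 2.71604792 can reach the point.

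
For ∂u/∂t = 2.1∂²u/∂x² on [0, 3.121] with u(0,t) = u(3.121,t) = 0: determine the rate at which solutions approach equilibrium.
Eigenvalues: λₙ = 2.1n²π²/3.121².
First three modes:
  n=1: λ₁ = 2.1π²/3.121² ≈ 2.128
  n=2: λ₂ = 8.4π²/3.121² ≈ 8.511 (4× faster decay)
  n=3: λ₃ = 18.9π²/3.121² ≈ 19.15 (9× faster decay)
As t → ∞, higher modes decay exponentially faster. The n=1 mode dominates: u ~ c₁ sin(πx/3.121) e^{-λ₁t}.
Decay rate: λ₁ = 2.1π²/3.121² ≈ 2.128.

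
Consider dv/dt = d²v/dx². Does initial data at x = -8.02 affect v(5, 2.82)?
Yes, for any finite x. The heat equation has infinite propagation speed, so all initial data affects all points at any t > 0.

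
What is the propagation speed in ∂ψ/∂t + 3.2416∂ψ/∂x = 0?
Speed = 3.2416. Information travels along x - 3.2416t = const (rightward).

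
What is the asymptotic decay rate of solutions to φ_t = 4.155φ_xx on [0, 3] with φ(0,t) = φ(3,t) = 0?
Eigenvalues: λₙ = 4.155n²π²/3².
First three modes:
  n=1: λ₁ = 4.155π²/3² ≈ 4.556
  n=2: λ₂ = 16.62π²/3² ≈ 18.226 (4× faster decay)
  n=3: λ₃ = 37.395π²/3² ≈ 41.008 (9× faster decay)
As t → ∞, higher modes decay exponentially faster. The n=1 mode dominates: φ ~ c₁ sin(πx/3) e^{-λ₁t}.
Decay rate: λ₁ = 4.155π²/3² ≈ 4.556.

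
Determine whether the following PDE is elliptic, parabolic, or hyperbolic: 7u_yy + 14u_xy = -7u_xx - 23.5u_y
Rewriting in standard form: 7u_xx + 14u_xy + 7u_yy + 23.5u_y = 0. Coefficients: A = 7, B = 14, C = 7. B² - 4AC = 0, which is zero, so the equation is parabolic.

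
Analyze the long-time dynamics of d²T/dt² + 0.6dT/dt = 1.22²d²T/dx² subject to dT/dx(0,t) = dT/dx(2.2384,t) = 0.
Long-time behavior: T → constant (steady state). Damping (γ=0.6) dissipates the nonconstant modes; with Neumann BCs the spatial average obeys M''+γM'=0 and tends to a finite limit.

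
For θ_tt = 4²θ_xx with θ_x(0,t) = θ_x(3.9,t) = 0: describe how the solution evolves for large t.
θ oscillates about a mean that drifts linearly in t (generically unbounded; no decay). There is no damping, so the nonconstant modes persist as standing waves (energy conserved, no decay). But with Neumann conditions at both ends the constant mode has eigenvalue 0: the spatial mean M(t) of θ satisfies M'' = 0, so M(t) = M(0) + M'(0)·t. Unless the initial velocity has zero mean (∫θ_t(x,0)dx = 0), the solution grows linearly in t (unbounded, though not exponentially); if it does have zero mean, the solution stays bounded and simply oscillates.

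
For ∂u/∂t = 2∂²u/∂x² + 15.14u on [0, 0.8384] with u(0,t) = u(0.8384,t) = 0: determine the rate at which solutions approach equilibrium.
Eigenvalues: λₙ = 2n²π²/0.8384² - 15.14.
First three modes:
  n=1: λ₁ = 2π²/0.8384² - 15.14 ≈ 12.942
  n=2: λ₂ = 8π²/0.8384² - 15.14 ≈ 97.188
  n=3: λ₃ = 18π²/0.8384² - 15.14 ≈ 237.598
Since 2π²/0.8384² ≈ 28.082 > 15.14, all λₙ > 0.
The n=1 mode decays slowest → dominates as t → ∞.
Asymptotic: u ~ c₁ sin(πx/0.8384) e^{-λ₁t} with decay rate λ₁ ≈ 12.942.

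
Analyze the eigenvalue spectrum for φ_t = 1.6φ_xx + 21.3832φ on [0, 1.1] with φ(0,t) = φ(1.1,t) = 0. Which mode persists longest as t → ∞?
Eigenvalues: λₙ = 1.6n²π²/1.1² - 21.3832.
First three modes:
  n=1: λ₁ = 1.6π²/1.1² - 21.3832 ≈ -8.332
  n=2: λ₂ = 6.4π²/1.1² - 21.3832 ≈ 30.82
  n=3: λ₃ = 14.4π²/1.1² - 21.3832 ≈ 96.073
Since 1.6π²/1.1² ≈ 13.051 < 21.3832, λ₁ < 0.
The n=1 mode grows fastest (−λₙ is largest for n=1) → dominates.
Asymptotic: φ ~ c₁ sin(πx/1.1) e^{8.332t} (exponential growth at rate −λ₁ ≈ 8.332).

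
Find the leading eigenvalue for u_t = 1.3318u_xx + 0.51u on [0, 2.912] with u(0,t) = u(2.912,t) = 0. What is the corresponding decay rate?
Eigenvalues: λₙ = 1.3318n²π²/2.912² - 0.51.
First three modes:
  n=1: λ₁ = 1.3318π²/2.912² - 0.51 ≈ 1.04
  n=2: λ₂ = 5.3272π²/2.912² - 0.51 ≈ 5.69
  n=3: λ₃ = 11.9862π²/2.912² - 0.51 ≈ 13.441
Since 1.3318π²/2.912² ≈ 1.55 > 0.51, all λₙ > 0.
The n=1 mode decays slowest → dominates as t → ∞.
Asymptotic: u ~ c₁ sin(πx/2.912) e^{-λ₁t} with decay rate λ₁ ≈ 1.04.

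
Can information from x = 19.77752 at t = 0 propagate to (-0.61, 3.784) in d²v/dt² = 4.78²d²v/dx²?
No. The domain of dependence is [-18.69752, 17.47752], and 19.77752 is outside this interval.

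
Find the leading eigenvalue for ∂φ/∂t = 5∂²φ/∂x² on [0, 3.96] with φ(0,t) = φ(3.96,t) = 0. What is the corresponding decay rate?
Eigenvalues: λₙ = 5n²π²/3.96².
First three modes:
  n=1: λ₁ = 5π²/3.96² ≈ 3.147
  n=2: λ₂ = 20π²/3.96² ≈ 12.587 (4× faster decay)
  n=3: λ₃ = 45π²/3.96² ≈ 28.322 (9× faster decay)
As t → ∞, higher modes decay exponentially faster. The n=1 mode dominates: φ ~ c₁ sin(πx/3.96) e^{-λ₁t}.
Decay rate: λ₁ = 5π²/3.96² ≈ 3.147.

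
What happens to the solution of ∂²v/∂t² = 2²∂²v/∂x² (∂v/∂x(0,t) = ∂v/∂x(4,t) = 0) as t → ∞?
v oscillates about a mean that drifts linearly in t (generically unbounded; no decay). There is no damping, so the nonconstant modes persist as standing waves (energy conserved, no decay). But with Neumann conditions at both ends the constant mode has eigenvalue 0: the spatial mean M(t) of v satisfies M'' = 0, so M(t) = M(0) + M'(0)·t. Unless the initial velocity has zero mean (∫v_t(x,0)dx = 0), the solution grows linearly in t (unbounded, though not exponentially); if it does have zero mean, the solution stays bounded and simply oscillates.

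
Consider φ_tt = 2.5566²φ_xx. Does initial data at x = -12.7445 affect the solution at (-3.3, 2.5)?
No. The domain of dependence is [-9.6915, 3.0915], and -12.7445 is outside this interval.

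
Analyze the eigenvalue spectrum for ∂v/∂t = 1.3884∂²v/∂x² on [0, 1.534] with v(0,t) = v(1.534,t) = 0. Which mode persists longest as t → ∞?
Eigenvalues: λₙ = 1.3884n²π²/1.534².
First three modes:
  n=1: λ₁ = 1.3884π²/1.534² ≈ 5.823
  n=2: λ₂ = 5.5536π²/1.534² ≈ 23.293 (4× faster decay)
  n=3: λ₃ = 12.4956π²/1.534² ≈ 52.409 (9× faster decay)
As t → ∞, higher modes decay exponentially faster. The n=1 mode dominates: v ~ c₁ sin(πx/1.534) e^{-λ₁t}.
Decay rate: λ₁ = 1.3884π²/1.534² ≈ 5.823.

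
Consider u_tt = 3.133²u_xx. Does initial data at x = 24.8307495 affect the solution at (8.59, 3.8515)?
No. The domain of dependence is [-3.4767495, 20.6567495], and 24.8307495 is outside this interval.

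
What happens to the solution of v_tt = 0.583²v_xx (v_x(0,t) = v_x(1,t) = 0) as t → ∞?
v oscillates about a mean that drifts linearly in t (generically unbounded; no decay). There is no damping, so the nonconstant modes persist as standing waves (energy conserved, no decay). But with Neumann conditions at both ends the constant mode has eigenvalue 0: the spatial mean M(t) of v satisfies M'' = 0, so M(t) = M(0) + M'(0)·t. Unless the initial velocity has zero mean (∫v_t(x,0)dx = 0), the solution grows linearly in t (unbounded, though not exponentially); if it does have zero mean, the solution stays bounded and simply oscillates.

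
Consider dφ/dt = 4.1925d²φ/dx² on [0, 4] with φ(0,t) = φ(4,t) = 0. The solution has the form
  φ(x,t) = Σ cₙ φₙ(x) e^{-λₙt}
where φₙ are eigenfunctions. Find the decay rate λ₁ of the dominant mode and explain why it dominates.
Eigenvalues: λₙ = 4.1925n²π²/4².
First three modes:
  n=1: λ₁ = 4.1925π²/4² ≈ 2.586
  n=2: λ₂ = 16.77π²/4² ≈ 10.345 (4× faster decay)
  n=3: λ₃ = 37.7325π²/4² ≈ 23.275 (9× faster decay)
As t → ∞, higher modes decay exponentially faster. The n=1 mode dominates: φ ~ c₁ sin(πx/4) e^{-λ₁t}.
Decay rate: λ₁ = 4.1925π²/4² ≈ 2.586.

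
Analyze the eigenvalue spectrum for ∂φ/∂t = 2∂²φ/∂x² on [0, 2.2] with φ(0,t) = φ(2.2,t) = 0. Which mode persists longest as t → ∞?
Eigenvalues: λₙ = 2n²π²/2.2².
First three modes:
  n=1: λ₁ = 2π²/2.2² ≈ 4.078
  n=2: λ₂ = 8π²/2.2² ≈ 16.313 (4× faster decay)
  n=3: λ₃ = 18π²/2.2² ≈ 36.705 (9× faster decay)
As t → ∞, higher modes decay exponentially faster. The n=1 mode dominates: φ ~ c₁ sin(πx/2.2) e^{-λ₁t}.
Decay rate: λ₁ = 2π²/2.2² ≈ 4.078.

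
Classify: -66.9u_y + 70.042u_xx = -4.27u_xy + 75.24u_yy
Rewriting in standard form: 70.042u_xx + 4.27u_xy - 75.24u_yy - 66.9u_y = 0. Hyperbolic (discriminant = 21098.07322).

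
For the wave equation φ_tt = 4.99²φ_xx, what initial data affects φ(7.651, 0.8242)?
Domain of dependence: [3.538242, 11.763758]. Signals travel at speed 4.99, so data within |x - 7.651| ≤ 4.99·0.8242 = 4.112758 can reach the point.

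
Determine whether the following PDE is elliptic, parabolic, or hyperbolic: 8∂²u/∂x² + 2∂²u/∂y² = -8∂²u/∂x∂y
Rewriting in standard form: 8∂²u/∂x² + 8∂²u/∂x∂y + 2∂²u/∂y² = 0. Coefficients: A = 8, B = 8, C = 2. B² - 4AC = 0, which is zero, so the equation is parabolic.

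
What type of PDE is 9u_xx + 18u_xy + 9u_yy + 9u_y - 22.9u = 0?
With A = 9, B = 18, C = 9, the discriminant is 0. This is a parabolic PDE.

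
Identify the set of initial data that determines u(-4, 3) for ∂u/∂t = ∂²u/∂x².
The entire real line. The heat equation has infinite propagation speed: any initial disturbance instantly affects all points (though exponentially small far away).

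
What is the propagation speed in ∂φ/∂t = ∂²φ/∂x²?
Infinite. The heat equation is parabolic, not hyperbolic, so disturbances propagate instantly.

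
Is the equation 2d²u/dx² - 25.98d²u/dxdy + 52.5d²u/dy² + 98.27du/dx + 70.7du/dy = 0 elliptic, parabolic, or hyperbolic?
Computing B² - 4AC with A = 2, B = -25.98, C = 52.5: discriminant = 254.9604 (positive). Answer: hyperbolic.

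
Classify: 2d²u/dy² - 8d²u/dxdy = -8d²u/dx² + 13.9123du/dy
Rewriting in standard form: 8d²u/dx² - 8d²u/dxdy + 2d²u/dy² - 13.9123du/dy = 0. Parabolic (discriminant = 0).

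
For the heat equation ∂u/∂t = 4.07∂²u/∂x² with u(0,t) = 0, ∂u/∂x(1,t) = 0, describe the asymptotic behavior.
u → 0. Heat escapes through the Dirichlet boundary.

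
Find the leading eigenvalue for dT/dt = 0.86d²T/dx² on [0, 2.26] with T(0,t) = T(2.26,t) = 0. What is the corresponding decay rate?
Eigenvalues: λₙ = 0.86n²π²/2.26².
First three modes:
  n=1: λ₁ = 0.86π²/2.26² ≈ 1.662
  n=2: λ₂ = 3.44π²/2.26² ≈ 6.647 (4× faster decay)
  n=3: λ₃ = 7.74π²/2.26² ≈ 14.956 (9× faster decay)
As t → ∞, higher modes decay exponentially faster. The n=1 mode dominates: T ~ c₁ sin(πx/2.26) e^{-λ₁t}.
Decay rate: λ₁ = 0.86π²/2.26² ≈ 1.662.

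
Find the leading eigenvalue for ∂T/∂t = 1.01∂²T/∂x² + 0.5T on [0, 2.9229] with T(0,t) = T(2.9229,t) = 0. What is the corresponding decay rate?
Eigenvalues: λₙ = 1.01n²π²/2.9229² - 0.5.
First three modes:
  n=1: λ₁ = 1.01π²/2.9229² - 0.5 ≈ 0.667
  n=2: λ₂ = 4.04π²/2.9229² - 0.5 ≈ 4.167
  n=3: λ₃ = 9.09π²/2.9229² - 0.5 ≈ 10.001
Since 1.01π²/2.9229² ≈ 1.167 > 0.5, all λₙ > 0.
The n=1 mode decays slowest → dominates as t → ∞.
Asymptotic: T ~ c₁ sin(πx/2.9229) e^{-λ₁t} with decay rate λ₁ ≈ 0.667.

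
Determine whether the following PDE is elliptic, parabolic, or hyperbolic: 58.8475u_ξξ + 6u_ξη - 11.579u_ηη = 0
Coefficients: A = 58.8475, B = 6, C = -11.579. B² - 4AC = 2761.58081, which is positive, so the equation is hyperbolic.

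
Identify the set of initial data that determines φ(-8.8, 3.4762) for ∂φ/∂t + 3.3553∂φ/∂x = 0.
A single point: x = -20.46369386. The characteristic through (-8.8, 3.4762) is x - 3.3553t = const, so x = -8.8 - 3.3553·3.4762 = -20.46369386.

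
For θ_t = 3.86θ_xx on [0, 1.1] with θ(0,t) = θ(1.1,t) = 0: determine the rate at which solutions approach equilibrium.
Eigenvalues: λₙ = 3.86n²π²/1.1².
First three modes:
  n=1: λ₁ = 3.86π²/1.1² ≈ 31.485
  n=2: λ₂ = 15.44π²/1.1² ≈ 125.939 (4× faster decay)
  n=3: λ₃ = 34.74π²/1.1² ≈ 283.364 (9× faster decay)
As t → ∞, higher modes decay exponentially faster. The n=1 mode dominates: θ ~ c₁ sin(πx/1.1) e^{-λ₁t}.
Decay rate: λ₁ = 3.86π²/1.1² ≈ 31.485.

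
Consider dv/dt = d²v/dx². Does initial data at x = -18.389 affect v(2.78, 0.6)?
Yes, for any finite x. The heat equation has infinite propagation speed, so all initial data affects all points at any t > 0.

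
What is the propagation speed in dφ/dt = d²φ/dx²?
Infinite. The heat equation is parabolic, not hyperbolic, so disturbances propagate instantly.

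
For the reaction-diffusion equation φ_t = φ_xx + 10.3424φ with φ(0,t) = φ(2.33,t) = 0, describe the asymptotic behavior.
φ grows unboundedly. Reaction dominates diffusion (r=10.3424 > κπ²/L²≈1.82); solution grows exponentially.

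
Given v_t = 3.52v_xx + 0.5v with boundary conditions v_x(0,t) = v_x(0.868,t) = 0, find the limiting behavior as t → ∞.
v grows unboundedly. With Neumann BCs the constant mode has diffusion eigenvalue 0, so any r > 0 makes it grow like e^(0.5t); solution grows exponentially.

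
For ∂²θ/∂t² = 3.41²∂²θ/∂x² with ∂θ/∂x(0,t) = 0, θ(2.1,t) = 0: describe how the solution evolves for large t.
θ oscillates (no decay). Energy is conserved; the solution oscillates indefinitely as standing waves.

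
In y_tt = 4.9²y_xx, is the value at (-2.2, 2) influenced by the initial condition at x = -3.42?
Yes. The domain of dependence is [-12, 7.6], and -3.42 ∈ [-12, 7.6].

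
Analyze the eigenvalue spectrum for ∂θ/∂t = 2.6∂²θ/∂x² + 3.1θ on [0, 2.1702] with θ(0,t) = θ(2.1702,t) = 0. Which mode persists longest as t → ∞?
Eigenvalues: λₙ = 2.6n²π²/2.1702² - 3.1.
First three modes:
  n=1: λ₁ = 2.6π²/2.1702² - 3.1 ≈ 2.348
  n=2: λ₂ = 10.4π²/2.1702² - 3.1 ≈ 18.694
  n=3: λ₃ = 23.4π²/2.1702² - 3.1 ≈ 45.936
Since 2.6π²/2.1702² ≈ 5.448 > 3.1, all λₙ > 0.
The n=1 mode decays slowest → dominates as t → ∞.
Asymptotic: θ ~ c₁ sin(πx/2.1702) e^{-λ₁t} with decay rate λ₁ ≈ 2.348.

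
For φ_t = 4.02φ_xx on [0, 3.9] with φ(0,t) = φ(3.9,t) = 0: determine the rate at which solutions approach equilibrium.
Eigenvalues: λₙ = 4.02n²π²/3.9².
First three modes:
  n=1: λ₁ = 4.02π²/3.9² ≈ 2.609
  n=2: λ₂ = 16.08π²/3.9² ≈ 10.434 (4× faster decay)
  n=3: λ₃ = 36.18π²/3.9² ≈ 23.477 (9× faster decay)
As t → ∞, higher modes decay exponentially faster. The n=1 mode dominates: φ ~ c₁ sin(πx/3.9) e^{-λ₁t}.
Decay rate: λ₁ = 4.02π²/3.9² ≈ 2.609.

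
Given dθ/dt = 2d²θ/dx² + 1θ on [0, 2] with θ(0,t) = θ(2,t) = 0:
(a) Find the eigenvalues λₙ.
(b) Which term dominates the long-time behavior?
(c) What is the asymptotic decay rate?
Eigenvalues: λₙ = 2n²π²/2² - 1.
First three modes:
  n=1: λ₁ = 2π²/2² - 1 ≈ 3.935
  n=2: λ₂ = 8π²/2² - 1 ≈ 18.739
  n=3: λ₃ = 18π²/2² - 1 ≈ 43.413
Since 2π²/2² ≈ 4.935 > 1, all λₙ > 0.
The n=1 mode decays slowest → dominates as t → ∞.
Asymptotic: θ ~ c₁ sin(πx/2) e^{-λ₁t} with decay rate λ₁ ≈ 3.935.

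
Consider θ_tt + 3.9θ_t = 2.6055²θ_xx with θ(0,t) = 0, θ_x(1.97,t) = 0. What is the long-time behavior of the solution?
As t → ∞, θ → 0. Damping (γ=3.9) dissipates energy; oscillations decay exponentially.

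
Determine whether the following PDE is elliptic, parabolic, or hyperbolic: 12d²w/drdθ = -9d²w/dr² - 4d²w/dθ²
Rewriting in standard form: 9d²w/dr² + 12d²w/drdθ + 4d²w/dθ² = 0. Coefficients: A = 9, B = 12, C = 4. B² - 4AC = 0, which is zero, so the equation is parabolic.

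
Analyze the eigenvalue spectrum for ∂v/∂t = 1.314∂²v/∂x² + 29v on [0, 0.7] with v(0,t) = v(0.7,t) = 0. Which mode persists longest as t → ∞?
Eigenvalues: λₙ = 1.314n²π²/0.7² - 29.
First three modes:
  n=1: λ₁ = 1.314π²/0.7² - 29 ≈ -2.533
  n=2: λ₂ = 5.256π²/0.7² - 29 ≈ 76.867
  n=3: λ₃ = 11.826π²/0.7² - 29 ≈ 209.2
Since 1.314π²/0.7² ≈ 26.467 < 29, λ₁ < 0.
The n=1 mode grows fastest (−λₙ is largest for n=1) → dominates.
Asymptotic: v ~ c₁ sin(πx/0.7) e^{2.533t} (exponential growth at rate −λ₁ ≈ 2.533).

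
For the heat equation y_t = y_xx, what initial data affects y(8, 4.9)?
The entire real line. The heat equation has infinite propagation speed: any initial disturbance instantly affects all points (though exponentially small far away).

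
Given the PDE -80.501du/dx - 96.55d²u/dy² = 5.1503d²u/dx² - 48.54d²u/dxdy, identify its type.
Rewriting in standard form: -5.1503d²u/dx² + 48.54d²u/dxdy - 96.55d²u/dy² - 80.501du/dx = 0. The second-order coefficients are A = -5.1503, B = 48.54, C = -96.55. Since B² - 4AC = 367.08574 > 0, this is a hyperbolic PDE.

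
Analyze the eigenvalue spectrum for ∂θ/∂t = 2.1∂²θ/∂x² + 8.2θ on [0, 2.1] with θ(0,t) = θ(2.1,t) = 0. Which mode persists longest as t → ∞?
Eigenvalues: λₙ = 2.1n²π²/2.1² - 8.2.
First three modes:
  n=1: λ₁ = 2.1π²/2.1² - 8.2 ≈ -3.5
  n=2: λ₂ = 8.4π²/2.1² - 8.2 ≈ 10.599
  n=3: λ₃ = 18.9π²/2.1² - 8.2 ≈ 34.098
Since 2.1π²/2.1² ≈ 4.7 < 8.2, λ₁ < 0.
The n=1 mode grows fastest (−λₙ is largest for n=1) → dominates.
Asymptotic: θ ~ c₁ sin(πx/2.1) e^{3.5t} (exponential growth at rate −λ₁ ≈ 3.5).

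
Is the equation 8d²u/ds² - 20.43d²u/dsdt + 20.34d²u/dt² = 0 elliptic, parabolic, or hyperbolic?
Computing B² - 4AC with A = 8, B = -20.43, C = 20.34: discriminant = -233.4951 (negative). Answer: elliptic.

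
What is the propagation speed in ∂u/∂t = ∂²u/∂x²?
Infinite. The heat equation is parabolic, not hyperbolic, so disturbances propagate instantly.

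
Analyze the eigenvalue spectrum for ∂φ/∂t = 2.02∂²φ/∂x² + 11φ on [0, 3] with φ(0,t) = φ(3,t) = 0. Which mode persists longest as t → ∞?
Eigenvalues: λₙ = 2.02n²π²/3² - 11.
First three modes:
  n=1: λ₁ = 2.02π²/3² - 11 ≈ -8.785
  n=2: λ₂ = 8.08π²/3² - 11 ≈ -2.139
  n=3: λ₃ = 18.18π²/3² - 11 ≈ 8.937
Since 2.02π²/3² ≈ 2.215 < 11, λ₁ < 0.
The n=1 mode grows fastest (−λₙ is largest for n=1) → dominates.
Asymptotic: φ ~ c₁ sin(πx/3) e^{8.785t} (exponential growth at rate −λ₁ ≈ 8.785).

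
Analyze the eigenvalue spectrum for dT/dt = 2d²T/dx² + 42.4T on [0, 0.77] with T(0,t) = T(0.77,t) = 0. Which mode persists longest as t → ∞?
Eigenvalues: λₙ = 2n²π²/0.77² - 42.4.
First three modes:
  n=1: λ₁ = 2π²/0.77² - 42.4 ≈ -9.107
  n=2: λ₂ = 8π²/0.77² - 42.4 ≈ 90.771
  n=3: λ₃ = 18π²/0.77² - 42.4 ≈ 257.234
Since 2π²/0.77² ≈ 33.293 < 42.4, λ₁ < 0.
The n=1 mode grows fastest (−λₙ is largest for n=1) → dominates.
Asymptotic: T ~ c₁ sin(πx/0.77) e^{9.107t} (exponential growth at rate −λ₁ ≈ 9.107).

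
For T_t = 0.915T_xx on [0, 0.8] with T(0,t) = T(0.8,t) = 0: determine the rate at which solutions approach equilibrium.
Eigenvalues: λₙ = 0.915n²π²/0.8².
First three modes:
  n=1: λ₁ = 0.915π²/0.8² ≈ 14.11
  n=2: λ₂ = 3.66π²/0.8² ≈ 56.442 (4× faster decay)
  n=3: λ₃ = 8.235π²/0.8² ≈ 126.994 (9× faster decay)
As t → ∞, higher modes decay exponentially faster. The n=1 mode dominates: T ~ c₁ sin(πx/0.8) e^{-λ₁t}.
Decay rate: λ₁ = 0.915π²/0.8² ≈ 14.11.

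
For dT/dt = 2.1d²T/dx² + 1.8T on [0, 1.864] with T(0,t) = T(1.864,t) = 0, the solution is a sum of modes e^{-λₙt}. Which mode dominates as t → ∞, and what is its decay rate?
Eigenvalues: λₙ = 2.1n²π²/1.864² - 1.8.
First three modes:
  n=1: λ₁ = 2.1π²/1.864² - 1.8 ≈ 4.165
  n=2: λ₂ = 8.4π²/1.864² - 1.8 ≈ 22.061
  n=3: λ₃ = 18.9π²/1.864² - 1.8 ≈ 51.887
Since 2.1π²/1.864² ≈ 5.965 > 1.8, all λₙ > 0.
The n=1 mode decays slowest → dominates as t → ∞.
Asymptotic: T ~ c₁ sin(πx/1.864) e^{-λ₁t} with decay rate λ₁ ≈ 4.165.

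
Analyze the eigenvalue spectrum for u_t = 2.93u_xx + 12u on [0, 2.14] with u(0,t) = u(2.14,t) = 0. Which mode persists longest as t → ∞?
Eigenvalues: λₙ = 2.93n²π²/2.14² - 12.
First three modes:
  n=1: λ₁ = 2.93π²/2.14² - 12 ≈ -5.685
  n=2: λ₂ = 11.72π²/2.14² - 12 ≈ 13.258
  n=3: λ₃ = 26.37π²/2.14² - 12 ≈ 44.831
Since 2.93π²/2.14² ≈ 6.315 < 12, λ₁ < 0.
The n=1 mode grows fastest (−λₙ is largest for n=1) → dominates.
Asymptotic: u ~ c₁ sin(πx/2.14) e^{5.685t} (exponential growth at rate −λ₁ ≈ 5.685).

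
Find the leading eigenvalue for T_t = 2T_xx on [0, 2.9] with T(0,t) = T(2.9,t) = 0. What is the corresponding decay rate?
Eigenvalues: λₙ = 2n²π²/2.9².
First three modes:
  n=1: λ₁ = 2π²/2.9² ≈ 2.347
  n=2: λ₂ = 8π²/2.9² ≈ 9.388 (4× faster decay)
  n=3: λ₃ = 18π²/2.9² ≈ 21.124 (9× faster decay)
As t → ∞, higher modes decay exponentially faster. The n=1 mode dominates: T ~ c₁ sin(πx/2.9) e^{-λ₁t}.
Decay rate: λ₁ = 2π²/2.9² ≈ 2.347.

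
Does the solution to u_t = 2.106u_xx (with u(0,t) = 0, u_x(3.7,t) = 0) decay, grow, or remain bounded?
u → 0. Heat escapes through the Dirichlet boundary.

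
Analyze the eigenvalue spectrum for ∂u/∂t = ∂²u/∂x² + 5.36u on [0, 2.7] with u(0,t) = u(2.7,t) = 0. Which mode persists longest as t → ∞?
Eigenvalues: λₙ = n²π²/2.7² - 5.36.
First three modes:
  n=1: λ₁ = π²/2.7² - 5.36 ≈ -4.006
  n=2: λ₂ = 4π²/2.7² - 5.36 ≈ 0.055
  n=3: λ₃ = 9π²/2.7² - 5.36 ≈ 6.825
Since π²/2.7² ≈ 1.354 < 5.36, λ₁ < 0.
The n=1 mode grows fastest (−λₙ is largest for n=1) → dominates.
Asymptotic: u ~ c₁ sin(πx/2.7) e^{4.006t} (exponential growth at rate −λ₁ ≈ 4.006).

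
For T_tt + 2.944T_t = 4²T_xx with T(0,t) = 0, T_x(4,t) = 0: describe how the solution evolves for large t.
T → 0. Damping (γ=2.944) dissipates energy; oscillations decay exponentially.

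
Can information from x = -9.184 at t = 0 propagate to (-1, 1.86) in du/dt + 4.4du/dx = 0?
Yes. The characteristic through (-1, 1.86) passes through x = -9.184.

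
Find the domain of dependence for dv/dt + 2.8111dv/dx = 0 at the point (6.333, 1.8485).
A single point: x = 1.13668165. The characteristic through (6.333, 1.8485) is x - 2.8111t = const, so x = 6.333 - 2.8111·1.8485 = 1.13668165.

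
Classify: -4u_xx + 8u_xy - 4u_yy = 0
Parabolic (discriminant = 0).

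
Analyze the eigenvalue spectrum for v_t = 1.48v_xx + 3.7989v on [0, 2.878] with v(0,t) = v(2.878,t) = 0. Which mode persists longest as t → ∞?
Eigenvalues: λₙ = 1.48n²π²/2.878² - 3.7989.
First three modes:
  n=1: λ₁ = 1.48π²/2.878² - 3.7989 ≈ -2.035
  n=2: λ₂ = 5.92π²/2.878² - 3.7989 ≈ 3.255
  n=3: λ₃ = 13.32π²/2.878² - 3.7989 ≈ 12.073
Since 1.48π²/2.878² ≈ 1.764 < 3.7989, λ₁ < 0.
The n=1 mode grows fastest (−λₙ is largest for n=1) → dominates.
Asymptotic: v ~ c₁ sin(πx/2.878) e^{2.035t} (exponential growth at rate −λ₁ ≈ 2.035).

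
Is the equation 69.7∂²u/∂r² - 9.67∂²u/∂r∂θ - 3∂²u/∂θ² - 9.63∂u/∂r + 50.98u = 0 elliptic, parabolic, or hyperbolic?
Computing B² - 4AC with A = 69.7, B = -9.67, C = -3: discriminant = 929.9089 (positive). Answer: hyperbolic.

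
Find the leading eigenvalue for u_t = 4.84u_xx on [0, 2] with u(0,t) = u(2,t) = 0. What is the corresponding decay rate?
Eigenvalues: λₙ = 4.84n²π²/2².
First three modes:
  n=1: λ₁ = 4.84π²/2² ≈ 11.942
  n=2: λ₂ = 19.36π²/2² ≈ 47.769 (4× faster decay)
  n=3: λ₃ = 43.56π²/2² ≈ 107.48 (9× faster decay)
As t → ∞, higher modes decay exponentially faster. The n=1 mode dominates: u ~ c₁ sin(πx/2) e^{-λ₁t}.
Decay rate: λ₁ = 4.84π²/2² ≈ 11.942.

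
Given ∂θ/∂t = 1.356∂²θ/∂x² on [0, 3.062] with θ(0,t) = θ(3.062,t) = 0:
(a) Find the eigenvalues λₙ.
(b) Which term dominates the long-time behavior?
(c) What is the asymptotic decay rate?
Eigenvalues: λₙ = 1.356n²π²/3.062².
First three modes:
  n=1: λ₁ = 1.356π²/3.062² ≈ 1.427
  n=2: λ₂ = 5.424π²/3.062² ≈ 5.71 (4× faster decay)
  n=3: λ₃ = 12.204π²/3.062² ≈ 12.847 (9× faster decay)
As t → ∞, higher modes decay exponentially faster. The n=1 mode dominates: θ ~ c₁ sin(πx/3.062) e^{-λ₁t}.
Decay rate: λ₁ = 1.356π²/3.062² ≈ 1.427.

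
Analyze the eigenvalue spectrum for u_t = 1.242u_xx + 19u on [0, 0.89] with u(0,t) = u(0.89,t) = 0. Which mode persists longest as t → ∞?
Eigenvalues: λₙ = 1.242n²π²/0.89² - 19.
First three modes:
  n=1: λ₁ = 1.242π²/0.89² - 19 ≈ -3.525
  n=2: λ₂ = 4.968π²/0.89² - 19 ≈ 42.902
  n=3: λ₃ = 11.178π²/0.89² - 19 ≈ 120.278
Since 1.242π²/0.89² ≈ 15.475 < 19, λ₁ < 0.
The n=1 mode grows fastest (−λₙ is largest for n=1) → dominates.
Asymptotic: u ~ c₁ sin(πx/0.89) e^{3.525t} (exponential growth at rate −λ₁ ≈ 3.525).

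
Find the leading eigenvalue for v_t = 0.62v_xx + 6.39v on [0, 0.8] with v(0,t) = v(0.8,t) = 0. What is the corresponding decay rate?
Eigenvalues: λₙ = 0.62n²π²/0.8² - 6.39.
First three modes:
  n=1: λ₁ = 0.62π²/0.8² - 6.39 ≈ 3.171
  n=2: λ₂ = 2.48π²/0.8² - 6.39 ≈ 31.855
  n=3: λ₃ = 5.58π²/0.8² - 6.39 ≈ 79.661
Since 0.62π²/0.8² ≈ 9.561 > 6.39, all λₙ > 0.
The n=1 mode decays slowest → dominates as t → ∞.
Asymptotic: v ~ c₁ sin(πx/0.8) e^{-λ₁t} with decay rate λ₁ ≈ 3.171.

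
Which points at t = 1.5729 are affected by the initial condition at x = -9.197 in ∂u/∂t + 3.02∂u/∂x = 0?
At x = -4.446842. The characteristic carries data from (-9.197, 0) to (-4.446842, 1.5729).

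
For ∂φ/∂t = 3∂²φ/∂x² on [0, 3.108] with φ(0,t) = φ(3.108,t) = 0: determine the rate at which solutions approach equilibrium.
Eigenvalues: λₙ = 3n²π²/3.108².
First three modes:
  n=1: λ₁ = 3π²/3.108² ≈ 3.065
  n=2: λ₂ = 12π²/3.108² ≈ 12.261 (4× faster decay)
  n=3: λ₃ = 27π²/3.108² ≈ 27.587 (9× faster decay)
As t → ∞, higher modes decay exponentially faster. The n=1 mode dominates: φ ~ c₁ sin(πx/3.108) e^{-λ₁t}.
Decay rate: λ₁ = 3π²/3.108² ≈ 3.065.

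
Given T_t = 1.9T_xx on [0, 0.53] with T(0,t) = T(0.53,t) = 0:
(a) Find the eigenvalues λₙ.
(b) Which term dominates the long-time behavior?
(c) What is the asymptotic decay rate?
Eigenvalues: λₙ = 1.9n²π²/0.53².
First three modes:
  n=1: λ₁ = 1.9π²/0.53² ≈ 66.758
  n=2: λ₂ = 7.6π²/0.53² ≈ 267.031 (4× faster decay)
  n=3: λ₃ = 17.1π²/0.53² ≈ 600.82 (9× faster decay)
As t → ∞, higher modes decay exponentially faster. The n=1 mode dominates: T ~ c₁ sin(πx/0.53) e^{-λ₁t}.
Decay rate: λ₁ = 1.9π²/0.53² ≈ 66.758.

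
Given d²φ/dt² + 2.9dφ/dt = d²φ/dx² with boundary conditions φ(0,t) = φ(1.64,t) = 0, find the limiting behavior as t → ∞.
φ → 0. Damping (γ=2.9) dissipates energy; oscillations decay exponentially.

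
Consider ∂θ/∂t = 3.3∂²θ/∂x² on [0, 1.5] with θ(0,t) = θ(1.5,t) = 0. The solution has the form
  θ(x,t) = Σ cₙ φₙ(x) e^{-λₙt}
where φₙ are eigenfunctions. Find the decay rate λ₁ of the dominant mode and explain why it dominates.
Eigenvalues: λₙ = 3.3n²π²/1.5².
First three modes:
  n=1: λ₁ = 3.3π²/1.5² ≈ 14.475
  n=2: λ₂ = 13.2π²/1.5² ≈ 57.902 (4× faster decay)
  n=3: λ₃ = 29.7π²/1.5² ≈ 130.279 (9× faster decay)
As t → ∞, higher modes decay exponentially faster. The n=1 mode dominates: θ ~ c₁ sin(πx/1.5) e^{-λ₁t}.
Decay rate: λ₁ = 3.3π²/1.5² ≈ 14.475.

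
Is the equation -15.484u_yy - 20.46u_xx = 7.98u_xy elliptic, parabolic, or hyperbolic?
Rewriting in standard form: -20.46u_xx - 7.98u_xy - 15.484u_yy = 0. Computing B² - 4AC with A = -20.46, B = -7.98, C = -15.484: discriminant = -1203.53016 (negative). Answer: elliptic.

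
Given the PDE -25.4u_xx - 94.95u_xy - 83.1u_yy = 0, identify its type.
The second-order coefficients are A = -25.4, B = -94.95, C = -83.1. Since B² - 4AC = 572.5425 > 0, this is a hyperbolic PDE.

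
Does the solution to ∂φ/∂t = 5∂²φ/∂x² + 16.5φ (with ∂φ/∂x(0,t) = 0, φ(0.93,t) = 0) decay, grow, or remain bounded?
φ grows unboundedly. Reaction dominates diffusion (r=16.5 > κπ²/(4L²)≈14.26); solution grows exponentially.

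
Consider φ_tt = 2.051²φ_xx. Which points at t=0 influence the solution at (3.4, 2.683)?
Domain of dependence: [-2.102833, 8.902833]. Signals travel at speed 2.051, so data within |x - 3.4| ≤ 2.051·2.683 = 5.502833 can reach the point.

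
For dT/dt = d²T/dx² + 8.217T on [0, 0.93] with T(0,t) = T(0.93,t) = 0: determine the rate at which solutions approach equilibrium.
Eigenvalues: λₙ = n²π²/0.93² - 8.217.
First three modes:
  n=1: λ₁ = π²/0.93² - 8.217 ≈ 3.194
  n=2: λ₂ = 4π²/0.93² - 8.217 ≈ 37.428
  n=3: λ₃ = 9π²/0.93² - 8.217 ≈ 94.484
Since π²/0.93² ≈ 11.411 > 8.217, all λₙ > 0.
The n=1 mode decays slowest → dominates as t → ∞.
Asymptotic: T ~ c₁ sin(πx/0.93) e^{-λ₁t} with decay rate λ₁ ≈ 3.194.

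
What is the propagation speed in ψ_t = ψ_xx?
Infinite. The heat equation is parabolic, not hyperbolic, so disturbances propagate instantly.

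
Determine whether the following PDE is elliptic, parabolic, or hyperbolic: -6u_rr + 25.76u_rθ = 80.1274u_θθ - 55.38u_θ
Rewriting in standard form: -6u_rr + 25.76u_rθ - 80.1274u_θθ + 55.38u_θ = 0. Coefficients: A = -6, B = 25.76, C = -80.1274. B² - 4AC = -1259.48, which is negative, so the equation is elliptic.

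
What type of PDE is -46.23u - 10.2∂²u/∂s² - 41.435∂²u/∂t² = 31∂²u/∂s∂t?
Rewriting in standard form: -10.2∂²u/∂s² - 31∂²u/∂s∂t - 41.435∂²u/∂t² - 46.23u = 0. With A = -10.2, B = -31, C = -41.435, the discriminant is -729.548. This is an elliptic PDE.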